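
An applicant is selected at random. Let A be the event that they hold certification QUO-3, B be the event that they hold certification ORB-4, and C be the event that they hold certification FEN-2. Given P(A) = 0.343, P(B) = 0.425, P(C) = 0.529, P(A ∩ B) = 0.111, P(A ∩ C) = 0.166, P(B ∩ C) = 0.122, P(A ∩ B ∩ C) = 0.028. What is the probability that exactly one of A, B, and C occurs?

Using the inclusion–exclusion count for exactly one event:
P(exactly one) = 0.343 + 0.425 + 0.529 − 2·0.111 − 2·0.166 − 2·0.122 + 3·0.028 = 0.583

0.583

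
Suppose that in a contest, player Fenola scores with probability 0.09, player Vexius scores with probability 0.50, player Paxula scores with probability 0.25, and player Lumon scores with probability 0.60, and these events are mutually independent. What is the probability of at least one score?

P(none) = (1 − 0.09) × (1 − 0.50) × (1 − 0.25) × (1 − 0.60) = 0.91 × 0.50 × 0.75 × 0.40 = 0.1365
P(at least one) = 1 − 0.1365 = 0.8635

0.8635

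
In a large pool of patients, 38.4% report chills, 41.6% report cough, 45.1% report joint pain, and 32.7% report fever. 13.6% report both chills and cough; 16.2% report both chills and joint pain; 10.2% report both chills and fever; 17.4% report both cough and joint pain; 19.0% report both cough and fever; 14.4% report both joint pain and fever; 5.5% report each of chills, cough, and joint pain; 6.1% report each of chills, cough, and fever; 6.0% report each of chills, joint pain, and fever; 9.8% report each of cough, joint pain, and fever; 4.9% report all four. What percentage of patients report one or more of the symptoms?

89.5%

Inclusion–exclusion gives
P(union) = 38.4 + 41.6 + 45.1 + 32.7 − 13.6 − 16.2 − 10.2 − 17.4 − 19.0 − 14.4 + 5.5 + 6.1 + 6.0 + 9.8 − 4.9 = 89.5%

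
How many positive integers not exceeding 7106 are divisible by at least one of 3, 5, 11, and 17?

3863

floor(7106/3) + floor(7106/5) + floor(7106/11) + floor(7106/17) − floor(7106/15) − floor(7106/33) − floor(7106/51) − floor(7106/55) − floor(7106/85) − floor(7106/187) + floor(7106/165) + floor(7106/255) + floor(7106/561) + floor(7106/935) − floor(7106/2805) = 2368 + 1421 + 646 + 418 − 473 − 215 − 139 − 129 − 83 − 38 + 43 + 27 + 12 + 7 − 2 = 3863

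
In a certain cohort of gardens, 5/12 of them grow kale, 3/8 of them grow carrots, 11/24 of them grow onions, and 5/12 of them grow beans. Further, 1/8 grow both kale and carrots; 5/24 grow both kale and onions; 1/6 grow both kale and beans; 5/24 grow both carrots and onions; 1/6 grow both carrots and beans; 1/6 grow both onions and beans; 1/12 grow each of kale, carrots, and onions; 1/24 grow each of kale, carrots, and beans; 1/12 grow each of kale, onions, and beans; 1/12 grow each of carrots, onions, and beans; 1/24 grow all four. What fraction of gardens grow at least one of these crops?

7/8

P(union) = 5/12 + 3/8 + 11/24 + 5/12 − 1/8 − 5/24 − 1/6 − 5/24 − 1/6 − 1/6 + 1/12 + 1/24 + 1/12 + 1/12 − 1/24 = 7/8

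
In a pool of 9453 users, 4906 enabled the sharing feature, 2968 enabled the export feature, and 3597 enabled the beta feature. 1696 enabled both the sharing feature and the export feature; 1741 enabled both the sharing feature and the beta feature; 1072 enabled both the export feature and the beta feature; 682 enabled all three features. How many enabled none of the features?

1809

Apply inclusion-exclusion:
|at least one| = 4906 + 2968 + 3597 − 1696 − 1741 − 1072 + 682 = 7644
None: 9453 − 7644 = 1809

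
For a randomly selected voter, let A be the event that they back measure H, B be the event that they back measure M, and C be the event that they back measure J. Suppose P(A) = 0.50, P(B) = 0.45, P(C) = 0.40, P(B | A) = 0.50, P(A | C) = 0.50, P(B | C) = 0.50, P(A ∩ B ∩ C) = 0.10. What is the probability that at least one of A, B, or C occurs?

0.80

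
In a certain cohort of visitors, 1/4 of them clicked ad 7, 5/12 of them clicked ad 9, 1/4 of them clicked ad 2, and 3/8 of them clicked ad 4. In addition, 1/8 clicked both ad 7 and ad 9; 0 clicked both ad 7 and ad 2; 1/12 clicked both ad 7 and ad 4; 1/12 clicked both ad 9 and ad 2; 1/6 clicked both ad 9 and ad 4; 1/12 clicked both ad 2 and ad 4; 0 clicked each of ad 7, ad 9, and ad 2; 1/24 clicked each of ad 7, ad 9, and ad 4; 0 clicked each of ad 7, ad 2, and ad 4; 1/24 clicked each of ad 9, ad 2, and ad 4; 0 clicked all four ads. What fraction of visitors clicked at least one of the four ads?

P(≥1) = 1/4 + 5/12 + 1/4 + 3/8 − 1/8 − 0 − 1/12 − 1/12 − 1/6 − 1/12 + 0 + 1/24 + 0 + 1/24 − 0 = 5/6

5/6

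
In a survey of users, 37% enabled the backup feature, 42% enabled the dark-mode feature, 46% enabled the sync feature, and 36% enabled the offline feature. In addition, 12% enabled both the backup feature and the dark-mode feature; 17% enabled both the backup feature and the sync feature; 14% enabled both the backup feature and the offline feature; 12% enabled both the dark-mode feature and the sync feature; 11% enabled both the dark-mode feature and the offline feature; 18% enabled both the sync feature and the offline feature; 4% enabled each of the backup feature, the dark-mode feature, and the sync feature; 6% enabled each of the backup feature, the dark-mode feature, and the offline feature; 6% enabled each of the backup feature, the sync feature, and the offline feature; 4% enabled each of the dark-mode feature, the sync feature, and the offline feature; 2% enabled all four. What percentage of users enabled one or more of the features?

95%

Using inclusion–exclusion:
P(union) = 37 + 42 + 46 + 36 − 12 − 17 − 14 − 12 − 11 − 18 + 4 + 6 + 6 + 4 − 2 = 95%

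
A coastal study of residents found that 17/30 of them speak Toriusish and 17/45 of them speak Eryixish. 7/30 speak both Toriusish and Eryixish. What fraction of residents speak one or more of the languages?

32/45

P(union) = 17/30 + 17/45 − 7/30 = 32/45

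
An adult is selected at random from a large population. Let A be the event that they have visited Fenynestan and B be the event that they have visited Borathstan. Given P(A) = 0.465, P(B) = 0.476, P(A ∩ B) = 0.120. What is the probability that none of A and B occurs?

P(A ∪ B) = 0.465 + 0.476 − 0.120 = 0.821
P(none) = 1 − 0.821 = 0.179

0.179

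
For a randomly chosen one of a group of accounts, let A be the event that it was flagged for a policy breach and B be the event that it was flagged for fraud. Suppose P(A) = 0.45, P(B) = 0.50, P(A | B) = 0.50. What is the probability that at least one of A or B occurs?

P(A ∩ B) = P(B)·P(A|B) = 0.50 × 0.50 = 0.25
P(A ∪ B) = 0.45 + 0.50 − 0.25 = 0.70

0.70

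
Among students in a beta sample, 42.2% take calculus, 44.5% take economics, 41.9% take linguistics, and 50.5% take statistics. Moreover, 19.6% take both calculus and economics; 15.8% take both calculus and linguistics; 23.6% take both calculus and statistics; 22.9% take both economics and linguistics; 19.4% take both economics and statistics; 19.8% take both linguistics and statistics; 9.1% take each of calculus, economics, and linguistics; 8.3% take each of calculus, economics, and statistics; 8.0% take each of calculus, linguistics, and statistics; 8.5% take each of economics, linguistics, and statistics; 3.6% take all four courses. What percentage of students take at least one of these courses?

88.3%

P(at least one) = 42.2 + 44.5 + 41.9 + 50.5 − 19.6 − 15.8 − 23.6 − 22.9 − 19.4 − 19.8 + 9.1 + 8.3 + 8.0 + 8.5 − 3.6 = 88.3%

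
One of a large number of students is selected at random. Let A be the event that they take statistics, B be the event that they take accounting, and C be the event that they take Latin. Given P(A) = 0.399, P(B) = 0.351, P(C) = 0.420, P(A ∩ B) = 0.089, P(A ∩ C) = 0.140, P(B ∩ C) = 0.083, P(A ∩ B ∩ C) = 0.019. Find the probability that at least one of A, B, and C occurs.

Using inclusion–exclusion:
P(A ∪ B ∪ C) = 0.399 + 0.351 + 0.420 − 0.089 − 0.140 − 0.083 + 0.019 = 0.877

0.877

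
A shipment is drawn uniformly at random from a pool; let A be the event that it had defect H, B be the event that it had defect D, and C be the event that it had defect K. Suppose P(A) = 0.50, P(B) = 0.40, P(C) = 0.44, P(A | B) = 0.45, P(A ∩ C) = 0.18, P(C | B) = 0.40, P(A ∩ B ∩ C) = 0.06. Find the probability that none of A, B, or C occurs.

P(A ∩ B) = P(B)·P(A|B) = 0.40 × 0.45 = 0.18
P(B ∩ C) = P(B)·P(C|B) = 0.40 × 0.40 = 0.16
Using inclusion–exclusion:
P(A ∪ B ∪ C) = 0.50 + 0.40 + 0.44 − 0.18 − 0.18 − 0.16 + 0.06 = 0.88
P(none) = 1 − 0.88 = 0.12

0.12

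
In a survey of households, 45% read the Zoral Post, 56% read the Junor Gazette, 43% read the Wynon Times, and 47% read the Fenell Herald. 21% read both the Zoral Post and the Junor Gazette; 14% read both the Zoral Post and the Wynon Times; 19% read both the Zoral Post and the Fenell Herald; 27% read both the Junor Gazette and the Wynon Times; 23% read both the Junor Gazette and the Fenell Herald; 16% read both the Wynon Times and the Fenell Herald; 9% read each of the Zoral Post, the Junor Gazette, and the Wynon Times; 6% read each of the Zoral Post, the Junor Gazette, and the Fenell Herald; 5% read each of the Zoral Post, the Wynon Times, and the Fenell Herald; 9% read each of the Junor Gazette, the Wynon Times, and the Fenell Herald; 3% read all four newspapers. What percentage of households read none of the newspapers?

3%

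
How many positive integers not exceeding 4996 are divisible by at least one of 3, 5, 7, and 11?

2920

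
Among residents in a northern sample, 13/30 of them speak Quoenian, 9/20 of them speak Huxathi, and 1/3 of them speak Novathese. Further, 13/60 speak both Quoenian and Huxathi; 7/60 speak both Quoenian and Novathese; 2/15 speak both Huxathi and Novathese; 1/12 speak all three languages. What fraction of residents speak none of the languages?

Inclusion–exclusion gives
P(union) = 13/30 + 9/20 + 1/3 − 13/60 − 7/60 − 2/15 + 1/12 = 5/6
P(none) = 1 − 5/6 = 1/6

1/6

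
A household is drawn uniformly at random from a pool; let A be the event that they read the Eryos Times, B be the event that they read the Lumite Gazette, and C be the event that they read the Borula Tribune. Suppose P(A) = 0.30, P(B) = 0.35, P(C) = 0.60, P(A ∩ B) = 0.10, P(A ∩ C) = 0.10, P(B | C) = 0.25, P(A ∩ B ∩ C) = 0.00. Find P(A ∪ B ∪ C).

P(B ∩ C) = P(C)·P(B|C) = 0.60 × 0.25 = 0.15
Using inclusion–exclusion:
P(A ∪ B ∪ C) = 0.30 + 0.35 + 0.60 − 0.10 − 0.10 − 0.15 + 0.00 = 0.90

0.90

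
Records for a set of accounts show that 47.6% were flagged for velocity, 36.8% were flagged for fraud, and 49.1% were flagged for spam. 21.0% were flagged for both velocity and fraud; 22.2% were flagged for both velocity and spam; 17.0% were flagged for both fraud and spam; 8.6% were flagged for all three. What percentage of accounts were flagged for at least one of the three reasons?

81.9%

P(at least one) = 47.6 + 36.8 + 49.1 − 21.0 − 22.2 − 17.0 + 8.6 = 81.9%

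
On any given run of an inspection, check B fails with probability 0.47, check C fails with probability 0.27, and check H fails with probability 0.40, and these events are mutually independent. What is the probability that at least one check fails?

0.76786

P(none) = (1 − 0.47) × (1 − 0.27) × (1 − 0.40) = 0.53 × 0.73 × 0.60 = 0.23214
P(at least one) = 1 − 0.23214 = 0.76786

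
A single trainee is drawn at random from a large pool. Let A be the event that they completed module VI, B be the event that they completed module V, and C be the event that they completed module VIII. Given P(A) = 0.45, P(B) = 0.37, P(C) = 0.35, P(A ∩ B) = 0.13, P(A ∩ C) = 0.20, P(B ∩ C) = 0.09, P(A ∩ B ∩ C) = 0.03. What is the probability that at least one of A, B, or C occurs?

0.78

Inclusion–exclusion gives
P(A ∪ B ∪ C) = 0.45 + 0.37 + 0.35 − 0.13 − 0.20 − 0.09 + 0.03 = 0.78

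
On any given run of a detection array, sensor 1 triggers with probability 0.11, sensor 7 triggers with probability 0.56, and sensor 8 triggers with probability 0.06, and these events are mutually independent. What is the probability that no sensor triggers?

P(none) = (1 − 0.11) × (1 − 0.56) × (1 − 0.06) = 0.89 × 0.44 × 0.94 = 0.368104

0.368104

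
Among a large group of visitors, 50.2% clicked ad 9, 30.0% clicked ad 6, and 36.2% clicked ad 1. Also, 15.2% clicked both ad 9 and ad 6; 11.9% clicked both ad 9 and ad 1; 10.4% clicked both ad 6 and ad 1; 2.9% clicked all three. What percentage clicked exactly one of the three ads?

50.1%

P(exactly one) = 50.2 + 30.0 + 36.2 − 2·15.2 − 2·11.9 − 2·10.4 + 3·2.9 = 50.1%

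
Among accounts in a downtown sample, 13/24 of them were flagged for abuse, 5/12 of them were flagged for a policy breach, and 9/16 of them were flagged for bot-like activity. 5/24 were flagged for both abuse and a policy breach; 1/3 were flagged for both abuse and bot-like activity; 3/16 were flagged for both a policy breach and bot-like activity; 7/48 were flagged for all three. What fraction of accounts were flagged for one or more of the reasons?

Apply inclusion-exclusion:
P(union) = 13/24 + 5/12 + 9/16 − 5/24 − 1/3 − 3/16 + 7/48 = 15/16

15/16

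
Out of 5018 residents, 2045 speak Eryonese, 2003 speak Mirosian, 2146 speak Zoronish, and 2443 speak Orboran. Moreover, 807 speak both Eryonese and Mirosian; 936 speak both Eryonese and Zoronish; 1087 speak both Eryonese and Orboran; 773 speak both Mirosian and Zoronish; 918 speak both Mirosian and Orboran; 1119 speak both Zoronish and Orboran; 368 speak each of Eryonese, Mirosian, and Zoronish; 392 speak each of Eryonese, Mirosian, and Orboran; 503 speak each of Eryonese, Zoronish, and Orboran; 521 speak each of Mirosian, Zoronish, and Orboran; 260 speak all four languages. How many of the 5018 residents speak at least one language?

Using inclusion–exclusion:
|at least one| = 2045 + 2003 + 2146 + 2443 − 807 − 936 − 1087 − 773 − 918 − 1119 + 368 + 392 + 503 + 521 − 260 = 4521

4521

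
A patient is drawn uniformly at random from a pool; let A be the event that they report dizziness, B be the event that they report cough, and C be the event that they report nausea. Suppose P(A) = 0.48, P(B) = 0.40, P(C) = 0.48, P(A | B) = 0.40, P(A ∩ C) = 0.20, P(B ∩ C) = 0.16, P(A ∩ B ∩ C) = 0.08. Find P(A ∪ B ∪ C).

P(A ∩ B) = P(B)·P(A|B) = 0.40 × 0.40 = 0.16
By inclusion–exclusion:
P(A ∪ B ∪ C) = 0.48 + 0.40 + 0.48 − 0.16 − 0.20 − 0.16 + 0.08 = 0.92

0.92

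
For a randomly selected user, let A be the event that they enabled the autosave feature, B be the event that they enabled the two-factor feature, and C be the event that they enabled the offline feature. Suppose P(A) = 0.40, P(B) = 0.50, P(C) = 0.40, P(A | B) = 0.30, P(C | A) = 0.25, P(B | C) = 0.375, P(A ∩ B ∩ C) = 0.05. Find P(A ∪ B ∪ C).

P(A ∩ B) = P(B)·P(A|B) = 0.50 × 0.30 = 0.15
P(A ∩ C) = P(A)·P(C|A) = 0.40 × 0.25 = 0.10
P(B ∩ C) = P(C)·P(B|C) = 0.40 × 0.375 = 0.15
P(A ∪ B ∪ C) = 0.40 + 0.50 + 0.40 − 0.15 − 0.10 − 0.15 + 0.05 = 0.95

0.95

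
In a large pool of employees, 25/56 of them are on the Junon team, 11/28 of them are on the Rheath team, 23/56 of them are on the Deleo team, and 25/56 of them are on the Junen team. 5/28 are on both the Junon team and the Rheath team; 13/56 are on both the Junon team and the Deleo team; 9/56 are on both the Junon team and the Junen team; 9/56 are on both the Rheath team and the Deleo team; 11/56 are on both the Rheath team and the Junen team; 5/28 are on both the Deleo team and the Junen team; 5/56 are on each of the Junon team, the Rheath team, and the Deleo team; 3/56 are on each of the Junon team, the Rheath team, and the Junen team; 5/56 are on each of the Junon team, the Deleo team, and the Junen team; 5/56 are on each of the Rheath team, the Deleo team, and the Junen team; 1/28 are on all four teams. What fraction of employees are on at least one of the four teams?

P(at least one) = 25/56 + 11/28 + 23/56 + 25/56 − 5/28 − 13/56 − 9/56 − 9/56 − 11/56 − 5/28 + 5/56 + 3/56 + 5/56 + 5/56 − 1/28 = 7/8

7/8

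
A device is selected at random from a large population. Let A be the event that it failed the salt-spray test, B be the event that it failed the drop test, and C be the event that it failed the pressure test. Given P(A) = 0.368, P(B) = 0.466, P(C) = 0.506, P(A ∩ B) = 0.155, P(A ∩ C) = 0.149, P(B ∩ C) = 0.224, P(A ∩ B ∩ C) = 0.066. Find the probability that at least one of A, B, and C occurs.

0.878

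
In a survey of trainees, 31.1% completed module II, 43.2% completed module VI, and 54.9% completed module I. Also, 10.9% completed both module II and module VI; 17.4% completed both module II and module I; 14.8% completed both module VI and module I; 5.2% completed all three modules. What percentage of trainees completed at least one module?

By inclusion–exclusion:
P(union) = 31.1 + 43.2 + 54.9 − 10.9 − 17.4 − 14.8 + 5.2 = 91.3%

91.3%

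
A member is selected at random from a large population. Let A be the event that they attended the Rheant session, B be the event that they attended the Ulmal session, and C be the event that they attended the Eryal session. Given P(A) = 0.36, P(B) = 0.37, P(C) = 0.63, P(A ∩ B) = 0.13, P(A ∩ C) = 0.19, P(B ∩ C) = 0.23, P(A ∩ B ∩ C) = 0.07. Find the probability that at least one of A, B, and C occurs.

By inclusion-exclusion,
P(A ∪ B ∪ C) = 0.36 + 0.37 + 0.63 − 0.13 − 0.19 − 0.23 + 0.07 = 0.88

0.88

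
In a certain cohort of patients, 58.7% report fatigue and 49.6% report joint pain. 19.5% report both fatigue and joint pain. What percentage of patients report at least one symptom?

P(≥1) = 58.7 + 49.6 − 19.5 = 88.8%

88.8%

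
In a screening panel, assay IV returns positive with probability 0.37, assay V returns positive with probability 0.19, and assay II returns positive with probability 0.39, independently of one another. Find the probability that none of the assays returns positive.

0.311283

P(none) = (1 − 0.37) × (1 − 0.19) × (1 − 0.39) = 0.63 × 0.81 × 0.61 = 0.311283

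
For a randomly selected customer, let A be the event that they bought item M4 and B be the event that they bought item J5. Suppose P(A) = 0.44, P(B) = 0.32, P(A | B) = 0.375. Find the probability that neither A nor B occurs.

0.36

P(A ∩ B) = P(B)·P(A|B) = 0.32 × 0.375 = 0.12
Apply inclusion-exclusion:
P(A ∪ B) = 0.44 + 0.32 − 0.12 = 0.64
P(none) = 1 − 0.64 = 0.36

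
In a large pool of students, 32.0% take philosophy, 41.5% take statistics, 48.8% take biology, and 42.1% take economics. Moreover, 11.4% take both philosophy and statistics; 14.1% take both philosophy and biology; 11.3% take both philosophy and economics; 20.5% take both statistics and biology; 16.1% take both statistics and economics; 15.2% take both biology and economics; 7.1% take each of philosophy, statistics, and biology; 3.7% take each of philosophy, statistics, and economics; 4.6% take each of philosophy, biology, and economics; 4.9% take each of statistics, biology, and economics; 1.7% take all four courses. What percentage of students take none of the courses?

5.6%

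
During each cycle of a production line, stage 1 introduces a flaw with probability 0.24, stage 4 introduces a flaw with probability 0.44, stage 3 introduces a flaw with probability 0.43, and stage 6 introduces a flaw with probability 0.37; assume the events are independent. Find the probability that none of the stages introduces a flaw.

0.15283296

Since the events are independent, P(none) is the product of the individual non-occurrence probabilities.
P(none) = (1 − 0.24) × (1 − 0.44) × (1 − 0.43) × (1 − 0.37) = 0.76 × 0.56 × 0.57 × 0.63 = 0.15283296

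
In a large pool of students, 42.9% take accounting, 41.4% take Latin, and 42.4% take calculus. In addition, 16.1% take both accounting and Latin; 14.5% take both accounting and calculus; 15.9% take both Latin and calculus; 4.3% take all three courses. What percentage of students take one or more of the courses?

84.5%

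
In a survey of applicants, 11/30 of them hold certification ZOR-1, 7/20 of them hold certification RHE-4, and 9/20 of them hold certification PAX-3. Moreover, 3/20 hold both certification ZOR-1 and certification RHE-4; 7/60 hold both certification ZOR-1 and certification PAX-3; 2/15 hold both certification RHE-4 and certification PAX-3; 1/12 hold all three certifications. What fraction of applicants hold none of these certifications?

3/20

P(≥1) = 11/30 + 7/20 + 9/20 − 3/20 − 7/60 − 2/15 + 1/12 = 17/20
P(none) = 1 − 17/20 = 3/20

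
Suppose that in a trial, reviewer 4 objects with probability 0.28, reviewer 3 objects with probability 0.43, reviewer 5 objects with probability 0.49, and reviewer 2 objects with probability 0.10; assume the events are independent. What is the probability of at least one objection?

Since the events are independent, P(none) is the product of the individual non-occurrence probabilities.
P(none) = (1 − 0.28) × (1 − 0.43) × (1 − 0.49) × (1 − 0.10) = 0.72 × 0.57 × 0.51 × 0.90 = 0.1883736
P(at least one) = 1 − 0.1883736 = 0.8116264

0.8116264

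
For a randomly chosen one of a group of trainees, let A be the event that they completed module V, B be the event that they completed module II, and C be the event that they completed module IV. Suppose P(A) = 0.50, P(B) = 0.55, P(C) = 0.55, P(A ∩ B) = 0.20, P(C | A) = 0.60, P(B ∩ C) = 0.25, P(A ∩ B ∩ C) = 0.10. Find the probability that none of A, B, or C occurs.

0.05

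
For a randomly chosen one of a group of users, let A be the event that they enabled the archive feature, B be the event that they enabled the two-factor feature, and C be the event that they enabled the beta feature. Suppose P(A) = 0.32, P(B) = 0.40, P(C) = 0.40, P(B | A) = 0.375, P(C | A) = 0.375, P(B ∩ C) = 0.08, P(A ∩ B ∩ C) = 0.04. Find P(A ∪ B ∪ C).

0.84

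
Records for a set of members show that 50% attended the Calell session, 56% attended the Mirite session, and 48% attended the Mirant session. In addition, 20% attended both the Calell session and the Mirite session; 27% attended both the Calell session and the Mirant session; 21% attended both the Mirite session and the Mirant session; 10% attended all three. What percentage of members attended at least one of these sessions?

P(at least one) = 50 + 56 + 48 − 20 − 27 − 21 + 10 = 96%

96%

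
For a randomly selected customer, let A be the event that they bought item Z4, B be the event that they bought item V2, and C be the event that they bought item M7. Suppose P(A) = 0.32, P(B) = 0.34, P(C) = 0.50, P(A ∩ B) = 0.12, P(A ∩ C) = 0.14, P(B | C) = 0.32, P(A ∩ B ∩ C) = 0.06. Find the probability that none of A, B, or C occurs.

0.20

P(B ∩ C) = P(C)·P(B|C) = 0.50 × 0.32 = 0.16
P(A ∪ B ∪ C) = 0.32 + 0.34 + 0.50 − 0.12 − 0.14 − 0.16 + 0.06 = 0.80
P(none) = 1 − 0.80 = 0.20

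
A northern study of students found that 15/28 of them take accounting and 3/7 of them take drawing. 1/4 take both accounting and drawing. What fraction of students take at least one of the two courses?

5/7

Apply inclusion-exclusion:
P(≥1) = 15/28 + 3/7 − 1/4 = 5/7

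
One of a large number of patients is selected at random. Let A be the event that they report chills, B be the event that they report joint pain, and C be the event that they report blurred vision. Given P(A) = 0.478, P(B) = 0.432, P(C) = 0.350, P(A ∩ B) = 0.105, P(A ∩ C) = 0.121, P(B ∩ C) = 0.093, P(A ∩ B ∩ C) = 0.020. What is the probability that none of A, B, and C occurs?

P(A ∪ B ∪ C) = 0.478 + 0.432 + 0.350 − 0.105 − 0.121 − 0.093 + 0.020 = 0.961
P(none) = 1 − 0.961 = 0.039

0.039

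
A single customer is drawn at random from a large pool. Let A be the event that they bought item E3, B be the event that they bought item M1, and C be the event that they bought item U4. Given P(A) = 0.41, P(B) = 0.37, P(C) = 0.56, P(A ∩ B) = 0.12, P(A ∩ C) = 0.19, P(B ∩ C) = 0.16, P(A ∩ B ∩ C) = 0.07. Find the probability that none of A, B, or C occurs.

0.06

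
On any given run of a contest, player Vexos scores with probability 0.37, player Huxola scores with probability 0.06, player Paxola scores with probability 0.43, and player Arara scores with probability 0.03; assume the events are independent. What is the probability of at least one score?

0.67257262

Independence gives P(none) = ∏(1 − pᵢ).
P(none) = (1 − 0.37) × (1 − 0.06) × (1 − 0.43) × (1 − 0.03) = 0.63 × 0.94 × 0.57 × 0.97 = 0.32742738
P(at least one) = 1 − 0.32742738 = 0.67257262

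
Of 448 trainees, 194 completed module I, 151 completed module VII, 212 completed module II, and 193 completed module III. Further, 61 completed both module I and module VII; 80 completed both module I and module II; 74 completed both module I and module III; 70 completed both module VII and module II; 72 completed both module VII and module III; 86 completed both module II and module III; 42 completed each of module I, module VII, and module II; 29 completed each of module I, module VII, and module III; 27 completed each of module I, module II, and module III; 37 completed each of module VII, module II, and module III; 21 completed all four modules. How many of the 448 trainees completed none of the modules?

27

Using inclusion–exclusion:
|union| = 194 + 151 + 212 + 193 − 61 − 80 − 74 − 70 − 72 − 86 + 42 + 29 + 27 + 37 − 21 = 421
None: 448 − 421 = 27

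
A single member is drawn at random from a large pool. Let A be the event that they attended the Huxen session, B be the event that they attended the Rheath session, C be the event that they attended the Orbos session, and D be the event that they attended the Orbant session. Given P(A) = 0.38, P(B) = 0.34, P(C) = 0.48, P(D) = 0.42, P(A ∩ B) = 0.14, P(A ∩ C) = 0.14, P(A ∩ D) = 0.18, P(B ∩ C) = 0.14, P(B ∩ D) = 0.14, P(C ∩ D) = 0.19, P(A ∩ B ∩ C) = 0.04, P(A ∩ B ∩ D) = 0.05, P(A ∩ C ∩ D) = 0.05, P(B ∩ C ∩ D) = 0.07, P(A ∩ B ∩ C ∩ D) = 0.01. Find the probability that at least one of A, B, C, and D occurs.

Apply inclusion-exclusion:
P(A ∪ B ∪ C ∪ D) = 0.38 + 0.34 + 0.48 + 0.42 − 0.14 − 0.14 − 0.18 − 0.14 − 0.14 − 0.19 + 0.04 + 0.05 + 0.05 + 0.07 − 0.01 = 0.89

0.89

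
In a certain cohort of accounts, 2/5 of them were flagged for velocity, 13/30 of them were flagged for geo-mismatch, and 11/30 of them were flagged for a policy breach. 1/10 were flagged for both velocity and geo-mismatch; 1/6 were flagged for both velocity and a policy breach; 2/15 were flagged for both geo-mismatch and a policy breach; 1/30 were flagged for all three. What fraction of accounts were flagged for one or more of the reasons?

5/6

P(≥1) = 2/5 + 13/30 + 11/30 − 1/10 − 1/6 − 2/15 + 1/30 = 5/6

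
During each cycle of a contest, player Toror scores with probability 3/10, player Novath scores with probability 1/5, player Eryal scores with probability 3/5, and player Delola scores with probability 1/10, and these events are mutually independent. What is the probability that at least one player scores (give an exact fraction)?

499/625

Independence gives P(none) = ∏(1 − pᵢ).
P(none) = (1 − 3/10) × (1 − 1/5) × (1 − 3/5) × (1 − 1/10) = 7/10 × 4/5 × 2/5 × 9/10 = 126/625
P(at least one) = 1 − 126/625 = 499/625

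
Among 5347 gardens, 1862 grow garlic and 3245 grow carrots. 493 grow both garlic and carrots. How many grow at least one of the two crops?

N(≥1) = 1862 + 3245 − 493 = 4614

4614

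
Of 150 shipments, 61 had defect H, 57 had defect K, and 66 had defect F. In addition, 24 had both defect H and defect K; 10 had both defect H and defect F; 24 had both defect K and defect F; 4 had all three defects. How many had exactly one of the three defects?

80

By inclusion–exclusion (exactly-one form):
N(exactly one) = 61 + 57 + 66 − 2·24 − 2·10 − 2·24 + 3·4 = 80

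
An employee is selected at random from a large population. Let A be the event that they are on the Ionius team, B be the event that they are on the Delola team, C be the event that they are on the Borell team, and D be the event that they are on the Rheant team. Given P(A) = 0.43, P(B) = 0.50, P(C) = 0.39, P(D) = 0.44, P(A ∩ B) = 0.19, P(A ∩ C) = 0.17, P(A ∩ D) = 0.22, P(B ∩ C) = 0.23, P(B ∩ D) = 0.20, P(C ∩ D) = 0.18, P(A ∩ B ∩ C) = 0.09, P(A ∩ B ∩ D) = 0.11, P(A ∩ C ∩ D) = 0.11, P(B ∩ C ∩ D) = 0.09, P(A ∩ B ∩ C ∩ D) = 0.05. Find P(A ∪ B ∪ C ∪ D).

P(A ∪ B ∪ C ∪ D) = 0.43 + 0.50 + 0.39 + 0.44 − 0.19 − 0.17 − 0.22 − 0.23 − 0.20 − 0.18 + 0.09 + 0.11 + 0.11 + 0.09 − 0.05 = 0.92

0.92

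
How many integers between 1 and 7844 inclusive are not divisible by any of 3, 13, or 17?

⌊7844/3⌋ + ⌊7844/13⌋ + ⌊7844/17⌋ − ⌊7844/39⌋ − ⌊7844/51⌋ − ⌊7844/221⌋ + ⌊7844/663⌋ = 2614 + 603 + 461 − 201 − 153 − 35 + 11 = 3300
7844 − 3300 = 4544

4544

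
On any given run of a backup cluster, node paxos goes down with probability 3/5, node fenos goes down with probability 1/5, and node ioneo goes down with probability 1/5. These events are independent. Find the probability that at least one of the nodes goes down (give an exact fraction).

93/125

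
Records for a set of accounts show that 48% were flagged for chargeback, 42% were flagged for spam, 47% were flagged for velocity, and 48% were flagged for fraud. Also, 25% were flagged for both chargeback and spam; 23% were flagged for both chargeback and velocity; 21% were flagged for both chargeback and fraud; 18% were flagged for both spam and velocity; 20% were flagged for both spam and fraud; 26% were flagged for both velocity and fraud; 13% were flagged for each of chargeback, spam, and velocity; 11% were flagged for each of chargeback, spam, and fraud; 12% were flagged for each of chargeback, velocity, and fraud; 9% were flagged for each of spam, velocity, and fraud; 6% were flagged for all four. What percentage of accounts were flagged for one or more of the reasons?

91%

P(≥1) = 48 + 42 + 47 + 48 − 25 − 23 − 21 − 18 − 20 − 26 + 13 + 11 + 12 + 9 − 6 = 91%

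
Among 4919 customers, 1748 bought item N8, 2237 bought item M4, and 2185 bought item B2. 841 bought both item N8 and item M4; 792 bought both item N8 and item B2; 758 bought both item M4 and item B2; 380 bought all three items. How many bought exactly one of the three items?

2528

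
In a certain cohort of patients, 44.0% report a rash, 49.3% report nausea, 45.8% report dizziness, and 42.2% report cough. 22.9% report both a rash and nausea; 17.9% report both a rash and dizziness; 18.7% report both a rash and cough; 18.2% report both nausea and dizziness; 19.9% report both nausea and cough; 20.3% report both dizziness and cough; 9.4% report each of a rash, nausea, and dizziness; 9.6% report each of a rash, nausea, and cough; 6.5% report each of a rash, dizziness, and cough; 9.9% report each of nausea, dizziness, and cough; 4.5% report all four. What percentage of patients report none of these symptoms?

Using inclusion–exclusion:
P(union) = 44.0 + 49.3 + 45.8 + 42.2 − 22.9 − 17.9 − 18.7 − 18.2 − 19.9 − 20.3 + 9.4 + 9.6 + 6.5 + 9.9 − 4.5 = 94.3%
P(none) = 100% − 94.3% = 5.7%

5.7%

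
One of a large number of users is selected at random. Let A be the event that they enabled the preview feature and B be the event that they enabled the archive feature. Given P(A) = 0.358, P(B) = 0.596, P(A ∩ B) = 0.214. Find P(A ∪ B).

0.740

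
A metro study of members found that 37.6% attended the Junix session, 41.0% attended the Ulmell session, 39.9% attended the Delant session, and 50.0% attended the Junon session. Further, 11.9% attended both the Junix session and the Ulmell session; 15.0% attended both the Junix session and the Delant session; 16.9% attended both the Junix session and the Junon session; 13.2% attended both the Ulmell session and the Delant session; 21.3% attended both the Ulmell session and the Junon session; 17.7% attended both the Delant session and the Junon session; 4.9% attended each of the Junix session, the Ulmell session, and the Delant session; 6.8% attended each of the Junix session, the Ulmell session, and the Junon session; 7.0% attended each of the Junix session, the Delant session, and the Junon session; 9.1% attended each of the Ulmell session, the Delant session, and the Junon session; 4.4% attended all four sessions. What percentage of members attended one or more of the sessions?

Apply inclusion-exclusion:
P(at least one) = 37.6 + 41.0 + 39.9 + 50.0 − 11.9 − 15.0 − 16.9 − 13.2 − 21.3 − 17.7 + 4.9 + 6.8 + 7.0 + 9.1 − 4.4 = 95.9%

95.9%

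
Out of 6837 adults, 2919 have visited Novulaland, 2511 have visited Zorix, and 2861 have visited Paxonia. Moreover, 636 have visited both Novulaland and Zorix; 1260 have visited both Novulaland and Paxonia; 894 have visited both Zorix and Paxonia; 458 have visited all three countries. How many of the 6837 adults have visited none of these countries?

|at least one| = 2919 + 2511 + 2861 − 636 − 1260 − 894 + 458 = 5959
None: 6837 − 5959 = 878

878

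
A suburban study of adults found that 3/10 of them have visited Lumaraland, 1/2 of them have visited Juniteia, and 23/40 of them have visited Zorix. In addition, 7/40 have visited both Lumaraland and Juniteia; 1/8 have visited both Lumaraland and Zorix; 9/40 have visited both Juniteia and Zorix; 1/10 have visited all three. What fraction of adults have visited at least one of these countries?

19/20

P(≥1) = 3/10 + 1/2 + 23/40 − 7/40 − 1/8 − 9/40 + 1/10 = 19/20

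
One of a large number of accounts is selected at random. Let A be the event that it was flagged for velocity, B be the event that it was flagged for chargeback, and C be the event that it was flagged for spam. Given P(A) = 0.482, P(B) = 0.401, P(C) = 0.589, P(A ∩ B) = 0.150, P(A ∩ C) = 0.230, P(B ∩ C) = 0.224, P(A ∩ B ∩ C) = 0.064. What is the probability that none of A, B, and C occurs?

By inclusion-exclusion,
P(A ∪ B ∪ C) = 0.482 + 0.401 + 0.589 − 0.150 − 0.230 − 0.224 + 0.064 = 0.932
P(none) = 1 − 0.932 = 0.068

0.068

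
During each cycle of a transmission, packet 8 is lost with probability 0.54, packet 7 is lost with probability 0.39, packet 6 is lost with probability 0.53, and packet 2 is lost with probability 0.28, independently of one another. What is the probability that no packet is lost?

Independence gives P(none) = ∏(1 − pᵢ).
P(none) = (1 − 0.54) × (1 − 0.39) × (1 − 0.53) × (1 − 0.28) = 0.46 × 0.61 × 0.47 × 0.72 = 0.09495504

0.09495504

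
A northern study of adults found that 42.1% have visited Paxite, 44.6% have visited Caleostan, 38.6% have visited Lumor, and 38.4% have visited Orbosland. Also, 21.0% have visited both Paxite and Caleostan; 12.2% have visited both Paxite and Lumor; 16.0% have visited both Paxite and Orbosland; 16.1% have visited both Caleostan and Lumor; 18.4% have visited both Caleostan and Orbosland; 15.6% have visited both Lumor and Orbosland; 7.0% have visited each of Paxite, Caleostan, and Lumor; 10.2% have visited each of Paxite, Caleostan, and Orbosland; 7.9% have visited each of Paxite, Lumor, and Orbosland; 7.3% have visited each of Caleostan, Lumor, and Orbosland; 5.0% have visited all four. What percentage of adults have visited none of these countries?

P(≥1) = 42.1 + 44.6 + 38.6 + 38.4 − 21.0 − 12.2 − 16.0 − 16.1 − 18.4 − 15.6 + 7.0 + 10.2 + 7.9 + 7.3 − 5.0 = 91.8%
P(none) = 100% − 91.8% = 8.2%

8.2%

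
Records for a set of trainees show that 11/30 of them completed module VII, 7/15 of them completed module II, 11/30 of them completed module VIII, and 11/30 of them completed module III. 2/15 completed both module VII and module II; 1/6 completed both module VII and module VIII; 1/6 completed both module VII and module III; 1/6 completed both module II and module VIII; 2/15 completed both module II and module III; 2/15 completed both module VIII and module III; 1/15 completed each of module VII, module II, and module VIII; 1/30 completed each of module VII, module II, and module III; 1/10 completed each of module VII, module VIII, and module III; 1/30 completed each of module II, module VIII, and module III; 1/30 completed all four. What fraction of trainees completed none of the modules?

2/15

P(≥1) = 11/30 + 7/15 + 11/30 + 11/30 − 2/15 − 1/6 − 1/6 − 1/6 − 2/15 − 2/15 + 1/15 + 1/30 + 1/10 + 1/30 − 1/30 = 13/15
P(none) = 1 − 13/15 = 2/15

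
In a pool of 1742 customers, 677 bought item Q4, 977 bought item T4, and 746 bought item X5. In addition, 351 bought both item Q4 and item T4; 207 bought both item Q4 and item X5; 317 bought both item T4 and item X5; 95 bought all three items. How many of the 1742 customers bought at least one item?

1620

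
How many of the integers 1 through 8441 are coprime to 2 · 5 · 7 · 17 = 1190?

⌊8441/2⌋ + ⌊8441/5⌋ + ⌊8441/7⌋ + ⌊8441/17⌋ − ⌊8441/10⌋ − ⌊8441/14⌋ − ⌊8441/34⌋ − ⌊8441/35⌋ − ⌊8441/85⌋ − ⌊8441/119⌋ + ⌊8441/70⌋ + ⌊8441/170⌋ + ⌊8441/238⌋ + ⌊8441/595⌋ − ⌊8441/1190⌋ = 4220 + 1688 + 1205 + 496 − 844 − 602 − 248 − 241 − 99 − 70 + 120 + 49 + 35 + 14 − 7 = 5716
8441 − 5716 = 2725

2725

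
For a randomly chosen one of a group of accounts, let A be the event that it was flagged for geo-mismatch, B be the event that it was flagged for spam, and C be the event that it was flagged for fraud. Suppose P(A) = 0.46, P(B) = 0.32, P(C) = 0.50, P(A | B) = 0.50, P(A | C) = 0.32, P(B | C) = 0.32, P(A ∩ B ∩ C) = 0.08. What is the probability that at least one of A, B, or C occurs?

0.88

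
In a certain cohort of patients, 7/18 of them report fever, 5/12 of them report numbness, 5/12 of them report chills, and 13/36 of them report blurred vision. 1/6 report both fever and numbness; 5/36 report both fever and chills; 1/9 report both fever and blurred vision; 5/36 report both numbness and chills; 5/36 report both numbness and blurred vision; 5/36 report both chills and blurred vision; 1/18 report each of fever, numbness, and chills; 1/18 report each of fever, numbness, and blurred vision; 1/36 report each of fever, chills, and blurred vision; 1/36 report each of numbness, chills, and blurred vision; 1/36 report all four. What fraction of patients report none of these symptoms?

P(union) = 7/18 + 5/12 + 5/12 + 13/36 − 1/6 − 5/36 − 1/9 − 5/36 − 5/36 − 5/36 + 1/18 + 1/18 + 1/36 + 1/36 − 1/36 = 8/9
P(none) = 1 − 8/9 = 1/9

1/9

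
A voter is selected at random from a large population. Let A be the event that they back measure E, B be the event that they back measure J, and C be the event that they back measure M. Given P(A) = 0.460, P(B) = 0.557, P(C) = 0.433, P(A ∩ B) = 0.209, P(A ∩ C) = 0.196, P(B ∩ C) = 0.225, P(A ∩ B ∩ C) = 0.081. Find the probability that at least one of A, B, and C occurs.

P(A ∪ B ∪ C) = 0.460 + 0.557 + 0.433 − 0.209 − 0.196 − 0.225 + 0.081 = 0.901

0.901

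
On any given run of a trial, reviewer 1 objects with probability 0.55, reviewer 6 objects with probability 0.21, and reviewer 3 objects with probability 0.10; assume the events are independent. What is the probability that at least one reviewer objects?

P(none) = (1 − 0.55) × (1 − 0.21) × (1 − 0.10) = 0.45 × 0.79 × 0.90 = 0.31995
P(at least one) = 1 − 0.31995 = 0.68005

0.68005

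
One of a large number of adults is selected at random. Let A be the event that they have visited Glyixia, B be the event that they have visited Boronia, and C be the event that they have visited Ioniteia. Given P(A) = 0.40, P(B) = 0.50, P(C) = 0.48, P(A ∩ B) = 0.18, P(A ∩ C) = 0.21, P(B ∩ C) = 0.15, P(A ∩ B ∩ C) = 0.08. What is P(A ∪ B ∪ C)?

0.92

Using inclusion–exclusion:
P(A ∪ B ∪ C) = 0.40 + 0.50 + 0.48 − 0.18 − 0.21 − 0.15 + 0.08 = 0.92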